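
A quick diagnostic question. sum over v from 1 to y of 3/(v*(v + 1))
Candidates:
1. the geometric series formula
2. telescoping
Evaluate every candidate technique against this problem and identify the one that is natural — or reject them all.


Verdict: telescoping — after splitting 3/(v*(v + 1)) into partial fractions, the pieces are shifted copies of one function and cancel telescopically.
- the geometric series formula — the term-to-term ratio drifts with the index — the one thing the geometric formula cannot absorb.
- telescoping — yes — fits the structure here.


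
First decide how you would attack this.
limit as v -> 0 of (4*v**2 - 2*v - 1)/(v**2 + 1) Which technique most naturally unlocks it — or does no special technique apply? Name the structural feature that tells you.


Diagnosis: no special technique — no zero denominators, no indeterminate clash at 0 — substitute and read off the value.


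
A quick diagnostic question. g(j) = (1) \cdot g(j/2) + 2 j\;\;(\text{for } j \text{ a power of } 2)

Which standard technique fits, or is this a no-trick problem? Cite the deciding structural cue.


Verdict: the master substitution — the argument shrinks by the factor 2, so measure the index on a logarithmic scale and the recursion becomes a shift.


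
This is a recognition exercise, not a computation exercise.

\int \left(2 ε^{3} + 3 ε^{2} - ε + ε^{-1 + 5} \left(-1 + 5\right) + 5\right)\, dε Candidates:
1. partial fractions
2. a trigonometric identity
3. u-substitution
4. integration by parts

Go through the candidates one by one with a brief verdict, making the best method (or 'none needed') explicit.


Best approach: no special technique — nothing composite, nothing rational, nothing trigonometric — each constant-multiple power of ε integrates by the power rule alone.
- partial fractions — there is no rational-function structure to decompose.
- a trigonometric identity: there is no trigonometric structure at all — the integrand carries no sine or cosine to rewrite.
- u-substitution — no substitution does more than relabel what direct integration already handles.
- integration by parts: splitting off a factor buys nothing — the integrand integrates directly without parts.


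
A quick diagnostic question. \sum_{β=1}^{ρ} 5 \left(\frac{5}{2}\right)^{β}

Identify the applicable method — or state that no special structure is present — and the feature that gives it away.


Method: the geometric series formula — the ratio of consecutive terms is the constant \frac{5}{2}, independent of the index — a geometric sum.


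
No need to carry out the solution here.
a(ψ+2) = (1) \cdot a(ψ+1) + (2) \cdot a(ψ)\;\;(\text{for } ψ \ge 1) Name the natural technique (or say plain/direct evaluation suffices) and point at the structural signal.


Method: the characteristic-root method — constant coefficients and linearity mean the ansatz r^ψ reduces it to solving the characteristic polynomial.


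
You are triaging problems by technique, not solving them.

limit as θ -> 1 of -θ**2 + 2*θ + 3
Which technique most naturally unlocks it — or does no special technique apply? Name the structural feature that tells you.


Verdict: no special technique — the function is continuous at 1; evaluation is itself the limit, no machinery required.


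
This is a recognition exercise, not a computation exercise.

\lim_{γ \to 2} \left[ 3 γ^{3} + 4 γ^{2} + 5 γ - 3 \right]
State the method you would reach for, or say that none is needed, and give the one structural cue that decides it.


Method: no special technique — no denominator vanishes and nothing blows up at 2: direct substitution is the whole computation.


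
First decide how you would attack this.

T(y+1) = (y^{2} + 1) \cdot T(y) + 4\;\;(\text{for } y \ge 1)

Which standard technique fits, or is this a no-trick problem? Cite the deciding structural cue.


Diagnosis: a summation factor — one step of memory with a weight y^{2} + 1 that changes as the index grows — the summation-factor construction is built for this.


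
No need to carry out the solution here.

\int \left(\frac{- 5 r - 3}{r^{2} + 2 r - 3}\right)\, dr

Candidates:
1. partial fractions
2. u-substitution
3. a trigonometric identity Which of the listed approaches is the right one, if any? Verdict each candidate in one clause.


Diagnosis: partial fractions — break r^{2} + 2 r - 3 into its roots and the integral splits into logarithm-sized bites.
- partial fractions — a fit — the right tool for this form.
- u-substitution: no subexpression of the integrand serves as a whole-integral substitution inner — individual terms may offer their own, but none carries its derivative as a factor of the full integrand; a working change of variable would have to be constructed from outside the expression.
- a trigonometric identity: no sine or cosine appears, so there is nothing for a trigonometric identity to act on.


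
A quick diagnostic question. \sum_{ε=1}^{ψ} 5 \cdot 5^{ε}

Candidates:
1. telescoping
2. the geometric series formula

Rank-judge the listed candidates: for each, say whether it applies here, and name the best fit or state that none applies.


Method: the geometric series formula — consecutive terms stand in a fixed index-free ratio — the geometric sum formula closes it.
- telescoping — the summand is not presented as a shifted difference — a telescoping rewrite may exist, but the displayed structure does not offer one.
- the geometric series formula: yes — fits the structure here.


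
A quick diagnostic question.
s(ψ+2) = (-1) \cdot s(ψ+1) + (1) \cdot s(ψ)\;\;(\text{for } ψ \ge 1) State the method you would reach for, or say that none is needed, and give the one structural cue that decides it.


Best approach: the characteristic-root method — constant coefficients and linearity mean the ansatz r^ψ reduces it to solving the characteristic polynomial.


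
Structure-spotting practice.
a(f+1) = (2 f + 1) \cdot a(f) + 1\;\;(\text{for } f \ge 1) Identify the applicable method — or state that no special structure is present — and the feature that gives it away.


Best approach: a summation factor — one-term recursion with variable weight 2 f + 1 is solved by product normalization, not by root-finding.


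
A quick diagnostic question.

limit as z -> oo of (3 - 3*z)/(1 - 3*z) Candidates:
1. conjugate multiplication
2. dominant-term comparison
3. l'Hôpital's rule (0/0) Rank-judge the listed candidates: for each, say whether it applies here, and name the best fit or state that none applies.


Technique: dominant-term comparison — as z grows, only the highest-degree terms matter — compare leading terms and read the limit off.
- conjugate multiplication — no divergent radical difference is present for a conjugate pair to cancel.
- dominant-term comparison — yes, a natural case for it.
- l'Hôpital's rule (0/0): viewed as a single quotient this runs to ∞/∞, not the 0/0 clash this candidate addresses; an at-infinity variant of the rule would resolve it, but comparing leading growth reads the answer without differentiating.


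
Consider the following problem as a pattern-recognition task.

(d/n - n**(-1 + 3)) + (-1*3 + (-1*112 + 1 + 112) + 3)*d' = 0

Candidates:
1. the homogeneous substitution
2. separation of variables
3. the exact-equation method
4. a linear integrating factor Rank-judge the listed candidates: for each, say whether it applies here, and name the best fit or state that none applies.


Best approach: a linear integrating factor — the unknown enters only to the first power against a nonzero forcing term — the integrating-factor template applies directly.
- the homogeneous substitution — the slope is not a function of the ratio of the variables alone.
- separation of variables — no division isolates the independent variable from the unknown.
- the exact-equation method — the mixed partial derivatives differ, so the left side is not a total differential.
- a linear integrating factor: applicable, and directly so.


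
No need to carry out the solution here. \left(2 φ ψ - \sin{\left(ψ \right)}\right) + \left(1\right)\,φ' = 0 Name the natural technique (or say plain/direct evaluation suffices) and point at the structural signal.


Method: a linear integrating factor — linear in the unknown with genuine forcing: multiply through by the exponential of the integrated coefficient and the left side closes into one derivative.


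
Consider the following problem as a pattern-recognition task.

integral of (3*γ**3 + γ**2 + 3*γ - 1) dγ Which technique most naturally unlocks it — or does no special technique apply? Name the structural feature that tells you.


Diagnosis: no special technique — a term-by-term power-rule job in γ; no substitution or rearrangement earns its keep here.


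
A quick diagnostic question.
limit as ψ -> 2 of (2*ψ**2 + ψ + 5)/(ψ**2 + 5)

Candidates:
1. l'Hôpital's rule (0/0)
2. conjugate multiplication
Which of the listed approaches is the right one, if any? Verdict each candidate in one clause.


Diagnosis: no special technique — no zero denominators, no indeterminate clash at 2 — substitute and read off the value.
- l'Hôpital's rule (0/0) — substituting the point produces a determinate value, not a 0 over 0 clash.
- conjugate multiplication — no divergent radical difference is present for a conjugate pair to cancel.


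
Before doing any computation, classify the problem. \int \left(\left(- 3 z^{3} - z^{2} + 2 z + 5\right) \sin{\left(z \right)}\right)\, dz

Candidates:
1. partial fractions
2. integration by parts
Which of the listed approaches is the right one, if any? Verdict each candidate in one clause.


Best approach: integration by parts — differentiate - 3 z^{3} - z^{2} + 2 z + 5, integrate \sin{\left(z \right)}: each pass lowers the polynomial degree, so parts terminates.
- partial fractions — there is no rational-function structure to decompose.
- integration by parts — a fit — the right tool for this form.


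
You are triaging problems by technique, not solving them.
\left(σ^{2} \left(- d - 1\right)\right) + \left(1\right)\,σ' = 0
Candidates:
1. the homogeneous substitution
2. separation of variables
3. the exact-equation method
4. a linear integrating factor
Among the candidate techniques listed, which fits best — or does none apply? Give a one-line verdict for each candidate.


Technique: separation of variables — solved for the derivative, the right side splits multiplicatively into a function of each variable alone — divide and integrate each side.
- the homogeneous substitution: rescaling both variables together changes the slope, so no ratio substitution collapses it.
- separation of variables — applicable, and directly so.
- the exact-equation method: the mixed-partials test fails on this split — it is not an exact differential as presented.
- a linear integrating factor — a nonlinear term in the unknown puts this outside the integrating-factor template.


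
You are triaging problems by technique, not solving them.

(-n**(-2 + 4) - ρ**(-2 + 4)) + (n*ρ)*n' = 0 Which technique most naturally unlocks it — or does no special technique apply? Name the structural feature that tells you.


Technique: the homogeneous substitution — solved for the derivative, the right side is unchanged under scaling ρ and n together — it depends only on the ratio n/ρ, so substitute a single ratio variable. Rearranged, this also fits the Bernoulli template directly; the homogeneous substitution reads the structure without the rearrangement.


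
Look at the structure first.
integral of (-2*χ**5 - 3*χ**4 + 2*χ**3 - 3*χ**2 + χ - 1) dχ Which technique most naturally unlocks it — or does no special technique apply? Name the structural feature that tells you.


Best approach: no special technique — scan for structure and find none: constant multiples of powers of χ, integrate directly.


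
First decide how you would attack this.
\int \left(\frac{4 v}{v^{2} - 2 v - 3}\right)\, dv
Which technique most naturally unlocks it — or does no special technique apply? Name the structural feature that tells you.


Verdict: partial fractions — the denominator v^{2} - 2 v - 3 factors, so the quotient decomposes into elementary partial fractions term by term.


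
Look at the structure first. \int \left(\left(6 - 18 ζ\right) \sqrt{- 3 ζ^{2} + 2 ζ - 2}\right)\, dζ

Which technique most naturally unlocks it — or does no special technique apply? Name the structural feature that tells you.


Verdict: u-substitution — spotting that 6 - 18 ζ is a constant multiple of the derivative of - 3 ζ^{2} + 2 ζ - 2 is the key observation — substitute u = - 3 ζ^{2} + 2 ζ - 2 and the integral becomes one-dimensional in u.


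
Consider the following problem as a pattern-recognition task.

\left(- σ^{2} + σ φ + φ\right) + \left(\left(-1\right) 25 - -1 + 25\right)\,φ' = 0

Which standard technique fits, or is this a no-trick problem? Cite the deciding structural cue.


Method: a linear integrating factor — linear in the unknown with genuine forcing: multiply through by the exponential of the integrated coefficient and the left side closes into one derivative.


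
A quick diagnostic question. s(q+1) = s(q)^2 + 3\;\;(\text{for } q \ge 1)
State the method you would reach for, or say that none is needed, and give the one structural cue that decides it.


Verdict: no special technique — a nonlinear dependence on earlier terms breaks linearity, and with it every superposition-based closed form.


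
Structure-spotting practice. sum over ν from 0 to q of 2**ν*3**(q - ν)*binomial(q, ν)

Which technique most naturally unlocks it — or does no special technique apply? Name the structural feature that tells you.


Diagnosis: the binomial theorem — the summand is term ν of a binomial expansion in 2 and 3; the whole sum is a single power.


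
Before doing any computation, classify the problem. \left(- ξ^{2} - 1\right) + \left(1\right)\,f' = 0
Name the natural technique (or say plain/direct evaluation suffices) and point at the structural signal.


Diagnosis: no special technique — the slope is a pure function of ξ; integrate both sides and be done.


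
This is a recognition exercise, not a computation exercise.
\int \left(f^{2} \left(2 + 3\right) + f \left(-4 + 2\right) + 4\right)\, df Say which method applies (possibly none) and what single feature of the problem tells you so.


Technique: no special technique — scan for structure and find none: constant multiples of powers of f, integrate directly.


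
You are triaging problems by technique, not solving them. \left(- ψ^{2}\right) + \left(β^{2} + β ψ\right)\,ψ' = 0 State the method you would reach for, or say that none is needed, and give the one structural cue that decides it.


Diagnosis: the homogeneous substitution — solved for the derivative, the right side is unchanged under scaling β and ψ together — it depends only on the ratio ψ/β, so substitute a single ratio variable. A Bernoulli-style rewrite — possibly after exchanging which variable is treated as dependent — would work as well; the homogeneous substitution is the more immediate reading here.


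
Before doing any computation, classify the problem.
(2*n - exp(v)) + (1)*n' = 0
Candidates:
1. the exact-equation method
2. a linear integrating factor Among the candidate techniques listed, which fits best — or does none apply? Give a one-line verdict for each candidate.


Best approach: a linear integrating factor — n enters only linearly with coefficient 2; multiply by exp of the integral of 2 and the left side becomes one derivative.
- the exact-equation method — the cross partial derivatives disagree, so no single potential exists.
- a linear integrating factor — applicable, and directly so.


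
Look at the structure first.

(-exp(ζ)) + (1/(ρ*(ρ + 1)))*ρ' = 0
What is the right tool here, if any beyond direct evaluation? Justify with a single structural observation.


Best approach: separation of variables — solved for the derivative, the right side splits multiplicatively into a function of each variable alone — divide and integrate each side. This doubles as a Bernoulli equation in the unknown as written; dividing and integrating works on it directly.


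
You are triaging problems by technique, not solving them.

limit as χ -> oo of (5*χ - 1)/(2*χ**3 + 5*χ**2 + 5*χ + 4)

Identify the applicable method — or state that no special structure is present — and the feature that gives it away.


Diagnosis: dominant-term comparison — divide through by the highest power of χ; every lower-order term dies and the dominant terms decide the limit. l'Hôpital's at-infinity variant applies to the expression viewed as a single quotient; the leading-term comparison is the direct route.


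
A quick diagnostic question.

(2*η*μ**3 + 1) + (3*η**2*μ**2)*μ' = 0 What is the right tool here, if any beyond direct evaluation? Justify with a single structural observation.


Method: the exact-equation method — take the mixed partials of 2*η*μ**3 + 1 and 3*η**2*μ**2: they are equal, which certifies an exact differential.


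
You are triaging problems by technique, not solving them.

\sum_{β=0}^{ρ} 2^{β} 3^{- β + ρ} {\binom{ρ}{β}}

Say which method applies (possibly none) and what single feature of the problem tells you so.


Best approach: the binomial theorem — terms weighting {\binom{ρ}{β}} against matched powers of 2 and 3 reassemble into (2 + 3)^ρ by the binomial theorem.


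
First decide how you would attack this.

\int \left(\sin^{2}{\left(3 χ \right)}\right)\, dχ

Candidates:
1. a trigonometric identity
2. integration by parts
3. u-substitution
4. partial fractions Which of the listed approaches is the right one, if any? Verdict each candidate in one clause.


Best approach: a trigonometric identity — the even trigonometric power \sin^{2}{\left(3 χ \right)} reduces by a double-angle identity before any integration is attempted.
- a trigonometric identity: a fit — the right tool for this form.
- integration by parts: not the fit here: there is no polynomial factor to ladder down — parts can still close the trigonometric product by recursion, though the identity rewrite is the direct route.
- u-substitution: no subexpression of the integrand serves as a whole-integral substitution inner — individual terms may offer their own, but none carries its derivative as a factor of the full integrand; a working change of variable would have to be constructed from outside the expression.
- partial fractions — there is no rational-function structure to decompose.


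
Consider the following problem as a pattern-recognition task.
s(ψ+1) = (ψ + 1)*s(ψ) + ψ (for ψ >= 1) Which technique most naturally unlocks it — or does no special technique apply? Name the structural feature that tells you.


Verdict: a summation factor — first-order linear but the coefficient ψ + 1 moves with the index — divide by the cumulative product and telescope.


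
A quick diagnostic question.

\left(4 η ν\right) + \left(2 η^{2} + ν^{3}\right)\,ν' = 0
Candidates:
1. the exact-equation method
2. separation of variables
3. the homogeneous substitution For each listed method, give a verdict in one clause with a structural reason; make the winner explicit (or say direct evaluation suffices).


Best approach: the exact-equation method — the compatibility test passes: the ν-derivative of 4 η ν matches the η-derivative of 2 η^{2} + ν^{3}, so integrate a potential.
- the exact-equation method: applicable, and directly so.
- separation of variables — no division isolates the independent variable from the unknown.
- the homogeneous substitution — the slope is not a function of the ratio of the variables alone.


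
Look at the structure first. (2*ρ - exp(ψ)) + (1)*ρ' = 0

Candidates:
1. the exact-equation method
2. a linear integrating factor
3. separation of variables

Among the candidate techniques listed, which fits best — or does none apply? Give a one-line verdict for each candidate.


Diagnosis: a linear integrating factor — linear in the unknown with genuine forcing: multiply through by the exponential of the integrated coefficient and the left side closes into one derivative.
- the exact-equation method: exactness fails on the nose — the mixed partials do not match.
- a linear integrating factor — applicable, and directly so.
- separation of variables — the two dependences are entangled, not a clean product of one-variable pieces.


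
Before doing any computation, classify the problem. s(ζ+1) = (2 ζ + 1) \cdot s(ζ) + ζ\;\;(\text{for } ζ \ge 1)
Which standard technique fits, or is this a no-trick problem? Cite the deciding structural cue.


Technique: a summation factor — normalize by the running product of 2 ζ + 1: the left side becomes a difference, and differences sum.


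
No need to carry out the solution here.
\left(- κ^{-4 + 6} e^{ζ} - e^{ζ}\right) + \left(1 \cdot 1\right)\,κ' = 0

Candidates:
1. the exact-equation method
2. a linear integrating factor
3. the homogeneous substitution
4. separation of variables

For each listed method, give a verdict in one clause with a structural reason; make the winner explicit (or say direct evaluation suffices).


Method: separation of variables — one side of the product carries the independent variable, the other the unknown — the textbook separation shape.
- the exact-equation method — the cross partial derivatives disagree, so no single potential exists.
- a linear integrating factor — the unknown enters nonlinearly (through a power, a denominator, or a transcendental function), which the linear integrating-factor recipe cannot absorb as-is — any repair would come from a preliminary substitution, not the factor.
- the homogeneous substitution: the slope changes under joint rescaling, failing the degree-zero test.
- separation of variables: yes, a natural case for it.


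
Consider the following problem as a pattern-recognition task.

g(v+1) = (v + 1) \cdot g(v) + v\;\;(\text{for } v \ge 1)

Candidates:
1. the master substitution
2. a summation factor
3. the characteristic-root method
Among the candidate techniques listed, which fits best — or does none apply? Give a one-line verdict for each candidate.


Technique: a summation factor — one step of memory with a weight v + 1 that changes as the index grows — the summation-factor construction is built for this.
- the master substitution — the recursion steps by a constant offset, so exponential reindexing is pointless.
- a summation factor — a fit — the right tool for this form.
- the characteristic-root method — the coefficients change with the index, which the root method cannot absorb.


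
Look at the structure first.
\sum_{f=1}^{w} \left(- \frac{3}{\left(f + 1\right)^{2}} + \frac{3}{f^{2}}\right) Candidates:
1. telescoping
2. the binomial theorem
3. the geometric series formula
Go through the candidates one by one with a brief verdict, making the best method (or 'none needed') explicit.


Diagnosis: telescoping — each term adds \frac{3}{f^{2}} and subtracts the same expression advanced one index; that subtracted piece cancels against the next term's added copy — only the boundary terms survive.
- telescoping — applicable, and directly so.
- the binomial theorem: no binomial coefficients pair with matched powers.
- the geometric series formula — the term-to-term ratio changes with the index, so the geometric formula cannot close it.


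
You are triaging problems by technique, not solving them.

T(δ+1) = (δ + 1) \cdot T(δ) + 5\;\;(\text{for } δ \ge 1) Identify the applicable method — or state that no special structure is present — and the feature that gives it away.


Verdict: a summation factor — rescale the sequence by the product of the weights δ + 1 so far — the recurrence collapses to a plain running sum.


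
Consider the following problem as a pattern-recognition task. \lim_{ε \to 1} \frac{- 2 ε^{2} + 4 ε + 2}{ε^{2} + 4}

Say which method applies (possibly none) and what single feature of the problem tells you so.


Best approach: no special technique — the expression is continuous at the evaluation point — substitute directly; no indeterminate form appears.


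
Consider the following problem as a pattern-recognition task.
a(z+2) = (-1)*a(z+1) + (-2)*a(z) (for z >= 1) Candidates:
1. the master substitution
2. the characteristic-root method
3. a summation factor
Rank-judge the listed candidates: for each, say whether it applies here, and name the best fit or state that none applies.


Diagnosis: the characteristic-root method — constant coefficients and linearity mean the ansatz r^z reduces it to solving the characteristic polynomial.
- the master substitution: there is no divide-the-index recursive argument.
- the characteristic-root method — yes, a natural case for it.
- a summation factor — the recurrence reaches back more than one step, outside the first-order family a summation factor normalizes.


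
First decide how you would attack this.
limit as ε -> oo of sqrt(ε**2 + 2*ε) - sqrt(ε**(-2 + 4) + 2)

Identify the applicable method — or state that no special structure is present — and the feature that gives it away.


Best approach: conjugate multiplication — both pieces blow up but their difference is finite; the conjugate trick rationalizes sqrt(ε**2 + 2*ε) - sqrt(ε**(-2 + 4) + 2).


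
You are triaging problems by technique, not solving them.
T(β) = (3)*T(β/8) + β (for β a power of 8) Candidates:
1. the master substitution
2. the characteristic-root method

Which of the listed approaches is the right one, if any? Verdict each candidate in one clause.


Best approach: the master substitution — divide-the-index recursion (β/8 inside the call) straightens out once the index is rewritten as 8^m.
- the master substitution — yes — fits the structure here.
- the characteristic-root method — a divided-index call is not the fixed-shift linear shape that characteristic roots solve.


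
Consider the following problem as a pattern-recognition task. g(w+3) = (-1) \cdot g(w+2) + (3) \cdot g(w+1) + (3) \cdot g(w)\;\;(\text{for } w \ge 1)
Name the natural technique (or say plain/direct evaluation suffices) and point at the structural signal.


Technique: the characteristic-root method — this is the constant-coefficient homogeneous case — the whole solution in w reduces to a polynomial's roots.


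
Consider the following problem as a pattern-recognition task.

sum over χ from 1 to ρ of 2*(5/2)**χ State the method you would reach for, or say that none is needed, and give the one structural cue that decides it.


Method: the geometric series formula — consecutive terms stand in a fixed index-free ratio — the geometric sum formula closes it.


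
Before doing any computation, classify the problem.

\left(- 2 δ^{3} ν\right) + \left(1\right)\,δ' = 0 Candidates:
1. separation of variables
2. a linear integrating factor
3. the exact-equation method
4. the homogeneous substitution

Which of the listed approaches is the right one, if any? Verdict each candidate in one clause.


Best approach: separation of variables — solved for the derivative, the right side splits multiplicatively into a function of each variable alone — divide and integrate each side.
- separation of variables — yes — fits the structure here.
- a linear integrating factor — the unknown enters nonlinearly (through a power, a denominator, or a transcendental function), which the linear integrating-factor recipe cannot absorb as-is — any repair would come from a preliminary substitution, not the factor.
- the exact-equation method: exactness fails on the nose — the mixed partials do not match.
- the homogeneous substitution — solved for the derivative, the right side changes under joint scaling of the two variables.


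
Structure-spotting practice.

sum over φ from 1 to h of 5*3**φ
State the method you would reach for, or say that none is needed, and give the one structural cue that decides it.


Technique: the geometric series formula — consecutive terms stand in a fixed index-free ratio — the geometric sum formula closes it.


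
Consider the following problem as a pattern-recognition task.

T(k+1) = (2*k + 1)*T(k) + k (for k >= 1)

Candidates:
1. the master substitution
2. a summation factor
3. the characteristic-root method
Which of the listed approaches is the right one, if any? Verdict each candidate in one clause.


Technique: a summation factor — the coefficient 2*k + 1 drifts with the index, so no fixed root exists; normalizing by the cumulative product telescopes it.
- the master substitution: the recursion steps by a constant offset, so exponential reindexing is pointless.
- a summation factor: yes, a natural case for it.
- the characteristic-root method: the coefficients vary with the index, breaking the constant-coefficient structure the method needs.


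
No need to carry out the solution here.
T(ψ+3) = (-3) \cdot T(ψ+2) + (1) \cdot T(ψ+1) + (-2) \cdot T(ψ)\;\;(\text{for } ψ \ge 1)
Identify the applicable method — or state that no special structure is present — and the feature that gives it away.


Diagnosis: the characteristic-root method — this is the constant-coefficient homogeneous case — the whole solution in ψ reduces to a polynomial's roots.


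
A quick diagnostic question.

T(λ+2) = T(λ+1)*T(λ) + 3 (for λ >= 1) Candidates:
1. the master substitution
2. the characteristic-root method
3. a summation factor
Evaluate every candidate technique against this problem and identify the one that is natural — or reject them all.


Method: no special technique — a nonlinear dependence on earlier terms breaks linearity, and with it every superposition-based closed form.
- the master substitution: this is shift-type recursion, outside the divide-and-conquer template.
- the characteristic-root method: nonlinearity rules out exponential-mode superposition from the start.
- a summation factor: the recursion is nonlinear — outside the first-order linear family a summation factor addresses.


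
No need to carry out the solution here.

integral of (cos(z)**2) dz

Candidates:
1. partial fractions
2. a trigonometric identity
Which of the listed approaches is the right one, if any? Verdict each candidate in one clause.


Best approach: a trigonometric identity — apply power reduction to cos(z)**2; each application halves the trigonometric degree.
- partial fractions: there is no rational-function structure to decompose.
- a trigonometric identity — a fit — the right tool for this form.


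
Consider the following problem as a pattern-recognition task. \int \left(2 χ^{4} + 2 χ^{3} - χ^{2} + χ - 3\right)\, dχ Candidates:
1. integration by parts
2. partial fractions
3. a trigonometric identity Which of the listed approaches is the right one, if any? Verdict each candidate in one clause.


Method: no special technique — the integrand is a sum of constant multiples of powers of χ — integrate term by term.
- integration by parts: parts would only shuffle a directly integrable integrand.
- partial fractions — there is no rational-function structure to decompose.
- a trigonometric identity — with no trigonometric functions present, identity rewriting has no target.


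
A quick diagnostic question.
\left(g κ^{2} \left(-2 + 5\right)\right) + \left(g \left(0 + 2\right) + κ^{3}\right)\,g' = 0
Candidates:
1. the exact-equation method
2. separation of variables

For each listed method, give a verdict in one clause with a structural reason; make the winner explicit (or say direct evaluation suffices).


Diagnosis: the exact-equation method — equality of cross partials is the green light — assemble the potential function term by term.
- the exact-equation method — yes — fits the structure here.
- separation of variables — the two dependences are entangled, not a clean product of one-variable pieces.


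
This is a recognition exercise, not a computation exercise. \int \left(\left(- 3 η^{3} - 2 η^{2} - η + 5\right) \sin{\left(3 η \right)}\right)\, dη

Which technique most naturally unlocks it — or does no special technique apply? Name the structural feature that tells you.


Best approach: integration by parts — - 3 η^{3} - 2 η^{2} - η + 5 dies after finitely many derivatives while \sin{\left(3 η \right)} cycles under integration — the tabular/parts setup.


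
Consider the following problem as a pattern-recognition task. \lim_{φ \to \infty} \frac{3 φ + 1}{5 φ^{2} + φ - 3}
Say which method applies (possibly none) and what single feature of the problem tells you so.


Verdict: dominant-term comparison — as φ grows, only the highest-degree terms matter — compare leading terms and read the limit off. As a single quotient, the ∞/∞ shape would yield to repeated differentiation as well — the growth comparison gets there in one look.


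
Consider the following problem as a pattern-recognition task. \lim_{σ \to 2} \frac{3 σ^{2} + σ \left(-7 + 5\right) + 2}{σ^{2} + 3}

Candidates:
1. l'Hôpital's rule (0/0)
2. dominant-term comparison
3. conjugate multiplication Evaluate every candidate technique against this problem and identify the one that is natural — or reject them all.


Verdict: no special technique — the function is continuous at 2; evaluation is itself the limit, no machinery required.
- l'Hôpital's rule (0/0): substituting the point gives a finite value outright — there is no indeterminate clash to repair.
- dominant-term comparison: this limit is not decided by comparing leading-term growth at infinity.
- conjugate multiplication: there are no radicals in tension whose conjugate would simplify matters.


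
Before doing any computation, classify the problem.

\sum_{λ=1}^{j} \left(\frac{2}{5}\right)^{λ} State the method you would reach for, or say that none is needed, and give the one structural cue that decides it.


Diagnosis: the geometric series formula — term-over-term division gives \frac{2}{5} every time — index-free ratio, geometric sum formula applies.


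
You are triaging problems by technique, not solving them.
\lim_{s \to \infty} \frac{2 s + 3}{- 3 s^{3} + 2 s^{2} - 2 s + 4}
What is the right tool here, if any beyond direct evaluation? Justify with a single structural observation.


Technique: dominant-term comparison — as s grows, only the highest-degree terms matter — compare leading terms and read the limit off. Differentiating the expression as a single quotient would eventually settle it as well; matching dominant growth settles it immediately.


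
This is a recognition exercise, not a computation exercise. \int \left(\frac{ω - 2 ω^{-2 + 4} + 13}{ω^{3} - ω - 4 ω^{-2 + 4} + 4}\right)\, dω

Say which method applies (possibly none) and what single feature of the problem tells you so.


Verdict: partial fractions — a proper rational integrand whose denominator splits into simpler factors — decompose into partial fractions first.


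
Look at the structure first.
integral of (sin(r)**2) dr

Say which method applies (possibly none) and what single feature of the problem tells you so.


Best approach: a trigonometric identity — sin(r)**2 calls for power reduction: rewrite via double angles before any antiderivative is attempted.


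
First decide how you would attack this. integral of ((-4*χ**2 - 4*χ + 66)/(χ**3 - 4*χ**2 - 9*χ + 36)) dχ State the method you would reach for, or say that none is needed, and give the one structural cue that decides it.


Technique: partial fractions — each factor of χ**3 - 4*χ**2 - 9*χ + 36 owns one elementary piece of the integrand — separate them and integrate piecewise.


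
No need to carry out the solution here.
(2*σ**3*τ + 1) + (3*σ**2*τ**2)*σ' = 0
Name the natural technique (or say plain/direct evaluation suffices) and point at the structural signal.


Best approach: the exact-equation method — because the two cross partials coincide, the form is conservative as written — recover its potential in (τ, σ).


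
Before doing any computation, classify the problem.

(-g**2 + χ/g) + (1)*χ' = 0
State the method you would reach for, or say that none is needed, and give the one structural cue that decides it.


Best approach: a linear integrating factor — the unknown enters only to the first power against a nonzero forcing term — the integrating-factor template applies directly.


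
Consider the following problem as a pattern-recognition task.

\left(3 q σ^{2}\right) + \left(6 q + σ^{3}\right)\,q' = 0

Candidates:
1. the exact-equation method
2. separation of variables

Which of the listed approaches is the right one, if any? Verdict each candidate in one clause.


Diagnosis: the exact-equation method — check exactness first: here it holds (3 q σ^{2}, 6 q + σ^{3} have matching cross partials), so no integrating factor is needed.
- the exact-equation method — yes, a natural case for it.
- separation of variables: the two dependences do not factor apart.


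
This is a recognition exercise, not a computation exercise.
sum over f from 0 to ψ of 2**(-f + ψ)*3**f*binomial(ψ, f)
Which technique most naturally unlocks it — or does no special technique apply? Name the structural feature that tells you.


Technique: the binomial theorem — terms weighting binomial(ψ, f) against matched powers of 3 and 2 reassemble into (3 + 2)^ψ by the binomial theorem.


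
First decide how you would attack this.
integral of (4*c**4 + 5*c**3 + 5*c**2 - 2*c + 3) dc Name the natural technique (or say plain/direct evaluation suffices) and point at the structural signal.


Method: no special technique — the integrand is a sum of constant multiples of powers of c — integrate term by term.


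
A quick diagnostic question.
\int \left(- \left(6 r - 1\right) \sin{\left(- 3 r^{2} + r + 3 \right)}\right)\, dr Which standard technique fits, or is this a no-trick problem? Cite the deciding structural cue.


Best approach: u-substitution — collected, the integrand has one factor that is, up to a constant, the derivative of an inner expression the rest depends on — substitute for that inner expression.


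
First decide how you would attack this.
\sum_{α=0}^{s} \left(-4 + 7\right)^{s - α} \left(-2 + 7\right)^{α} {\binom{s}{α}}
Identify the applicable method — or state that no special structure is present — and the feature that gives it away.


Verdict: the binomial theorem — the binomial coefficients weight matched powers of (-2 + 7) and (-4 + 7), which is exactly the expansion of a binomial power.


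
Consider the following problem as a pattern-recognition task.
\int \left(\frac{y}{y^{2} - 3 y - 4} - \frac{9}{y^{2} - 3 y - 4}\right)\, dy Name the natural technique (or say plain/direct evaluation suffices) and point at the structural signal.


Verdict: partial fractions — each factor of y^{2} - 3 y - 4 owns one elementary piece of the integrand — separate them and integrate piecewise.


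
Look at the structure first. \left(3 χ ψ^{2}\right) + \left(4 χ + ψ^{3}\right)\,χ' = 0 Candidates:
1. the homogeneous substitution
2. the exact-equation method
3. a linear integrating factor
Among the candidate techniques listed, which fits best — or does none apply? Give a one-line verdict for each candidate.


Diagnosis: the exact-equation method — the cross partial derivatives of 3 χ ψ^{2} and 4 χ + ψ^{3} agree, so the left side is the total differential of one potential in ψ and χ.
- the homogeneous substitution: the slope does not depend on the ratio of the variables alone.
- the exact-equation method — applicable, and directly so.
- a linear integrating factor: a nonlinear term in the unknown puts this outside the integrating-factor template.
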